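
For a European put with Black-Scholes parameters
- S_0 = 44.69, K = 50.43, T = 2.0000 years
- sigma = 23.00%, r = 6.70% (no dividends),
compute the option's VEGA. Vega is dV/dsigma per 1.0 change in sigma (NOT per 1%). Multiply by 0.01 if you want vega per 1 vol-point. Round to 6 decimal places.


d1 = 0.2031042080; d2 = -0.1221649114
phi(d1) = 0.3907981109; exp(-qT) = 1.0000000000; exp(-rT) = 0.8745900646
Vega = S * exp(-qT) * phi(d1) * sqrt(T) = 44.6900 * 1.0000000000 * 0.3907981109 * 1.4142135624 = 24.698911

Answer: Vega = 24.698911


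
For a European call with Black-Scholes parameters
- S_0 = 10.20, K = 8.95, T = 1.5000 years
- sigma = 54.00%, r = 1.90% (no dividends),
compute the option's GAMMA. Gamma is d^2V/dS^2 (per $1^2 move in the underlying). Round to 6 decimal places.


Answer: Gamma = 0.050230

Derivation:
d1 = 0.5714480969; d2 = -0.0899141337
phi(d1) = 0.3388441550; exp(-qT) = 1.0000000000; exp(-rT) = 0.9719022941
Gamma = exp(-qT) * phi(d1) / (S * sigma * sqrt(T)) = 1.0000000000 * 0.3388441550 / (10.2000 * 0.5400 * 1.2247448714) = 0.050230


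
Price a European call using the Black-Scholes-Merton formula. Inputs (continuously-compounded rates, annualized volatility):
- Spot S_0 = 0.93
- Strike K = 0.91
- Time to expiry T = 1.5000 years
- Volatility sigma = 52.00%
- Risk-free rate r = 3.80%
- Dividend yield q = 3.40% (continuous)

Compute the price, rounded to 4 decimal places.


d1 = (ln(S/K) + (r - q + 0.5*sigma^2) * T) / (sigma * sqrt(T)) = 0.36199060
d2 = d1 - sigma * sqrt(T) = -0.27487674
exp(-rT) = 0.94459407; exp(-qT) = 0.95027867
C = S_0 * exp(-qT) * N(d1) - K * exp(-rT) * N(d2)
N(d1) = 0.64132047; N(d2) = 0.39170547
C = 0.9300 * 0.95027867 * 0.64132047 - 0.9100 * 0.94459407 * 0.39170547 = 0.2301

Answer: Price = 0.2301


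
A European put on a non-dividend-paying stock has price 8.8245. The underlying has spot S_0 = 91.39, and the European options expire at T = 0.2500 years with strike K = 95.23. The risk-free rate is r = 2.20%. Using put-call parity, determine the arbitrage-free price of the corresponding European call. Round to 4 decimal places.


Answer: Call price = 5.5068

Derivation:
Put-call parity: C - P = S_0 * exp(-qT) - K * exp(-rT).
S_0 * exp(-qT) = 91.3900 * 1.00000000 = 91.39000000
K * exp(-rT) = 95.2300 * 0.99451510 = 94.70767272
C = P + S*exp(-qT) - K*exp(-rT)
C = 8.8245 + 91.39000000 - 94.70767272 = 5.5068


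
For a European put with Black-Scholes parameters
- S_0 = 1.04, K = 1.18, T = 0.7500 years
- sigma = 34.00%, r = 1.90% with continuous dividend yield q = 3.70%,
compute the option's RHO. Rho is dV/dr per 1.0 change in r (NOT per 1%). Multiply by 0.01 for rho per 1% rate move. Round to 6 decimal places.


d1 = -0.3275400634; d2 = -0.6219887007
phi(d1) = 0.3781063477; exp(-qT) = 0.9726314943; exp(-rT) = 0.9858510507
N(-d2) = 0.7330253510
Rho = -K*T*exp(-rT)*N(-d2) = -1.1800 * 0.7500 * 0.9858510507 * 0.7330253510 = -0.639549

Answer: Rho = -0.639549


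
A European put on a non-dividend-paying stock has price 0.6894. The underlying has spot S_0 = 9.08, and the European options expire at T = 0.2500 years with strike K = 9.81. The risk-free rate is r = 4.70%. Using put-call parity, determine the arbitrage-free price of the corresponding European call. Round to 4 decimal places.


Put-call parity: C - P = S_0 * exp(-qT) - K * exp(-rT).
S_0 * exp(-qT) = 9.0800 * 1.00000000 = 9.08000000
K * exp(-rT) = 9.8100 * 0.98831876 = 9.69540705
C = P + S*exp(-qT) - K*exp(-rT)
C = 0.6894 + 9.08000000 - 9.69540705 = 0.0740

Answer: Call price = 0.0740


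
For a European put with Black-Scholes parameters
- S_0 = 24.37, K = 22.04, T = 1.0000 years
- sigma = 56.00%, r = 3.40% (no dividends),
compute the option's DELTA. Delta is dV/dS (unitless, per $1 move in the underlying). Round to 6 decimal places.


Answer: Delta = -0.301473

Derivation:
d1 = 0.5201676488; d2 = -0.0398323512
phi(d1) = 0.3484621285; exp(-qT) = 1.0000000000; exp(-rT) = 0.9665715046
N(-d1) = 0.3014733657
Delta = -exp(-qT) * N(-d1) = -1.0000000000 * 0.3014733657 = -0.301473


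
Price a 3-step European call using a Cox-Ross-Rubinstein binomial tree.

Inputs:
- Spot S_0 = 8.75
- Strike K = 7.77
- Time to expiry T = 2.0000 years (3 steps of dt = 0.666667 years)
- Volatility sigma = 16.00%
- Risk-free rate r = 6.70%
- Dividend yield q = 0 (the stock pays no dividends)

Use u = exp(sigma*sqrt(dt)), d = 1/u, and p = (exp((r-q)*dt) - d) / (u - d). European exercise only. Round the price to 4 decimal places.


dt = T/N = 0.666667
u = exp(sigma*sqrt(dt)) = 1.139557; d = 1/u = 0.877534
p = (exp((r-q)*dt) - d) / (u - d) = 0.641720
Discount per step: exp(-r*dt) = 0.956316
Stock lattice S(k, i) with i counting down-moves:
  k=0: S(0,0) = 8.7500
  k=1: S(1,0) = 9.9711; S(1,1) = 7.6784
  k=2: S(2,0) = 11.3627; S(2,1) = 8.7500; S(2,2) = 6.7381
  k=3: S(3,0) = 12.9484; S(3,1) = 9.9711; S(3,2) = 7.6784; S(3,3) = 5.9129
Terminal payoffs V(N, i) = max(S_T - K, 0):
  V(3,0) = 5.178398; V(3,1) = 2.201122; V(3,2) = 0.000000; V(3,3) = 0.000000
Backward induction: V(k, i) = exp(-r*dt) * [p * V(k+1, i) + (1-p) * V(k+1, i+1)].
  V(2,0) = exp(-r*dt) * [p*5.178398 + (1-p)*2.201122] = 3.932084
  V(2,1) = exp(-r*dt) * [p*2.201122 + (1-p)*0.000000] = 1.350800
  V(2,2) = exp(-r*dt) * [p*0.000000 + (1-p)*0.000000] = 0.000000
  V(1,0) = exp(-r*dt) * [p*3.932084 + (1-p)*1.350800] = 2.875892
  V(1,1) = exp(-r*dt) * [p*1.350800 + (1-p)*0.000000] = 0.828968
  V(0,0) = exp(-r*dt) * [p*2.875892 + (1-p)*0.828968] = 2.048926

Answer: Price = V(0,0) = 2.0489


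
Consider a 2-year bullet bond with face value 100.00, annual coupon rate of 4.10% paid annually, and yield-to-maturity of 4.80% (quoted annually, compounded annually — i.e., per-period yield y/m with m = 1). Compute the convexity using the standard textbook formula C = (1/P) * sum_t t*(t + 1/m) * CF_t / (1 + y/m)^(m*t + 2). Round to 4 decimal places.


Answer: Convexity = 5.3186

Derivation:
Coupon per period c = face * coupon_rate / m = 4.100000
Periods per year m = 1; per-period yield y/m = 0.048000
Number of cashflows N = 2
Cashflows (t years, CF_t, discount factor 1/(1+y/m)^(m*t), PV):
  t = 1.0000: CF_t = 4.100000, DF = 0.954198, PV = 3.912214
  t = 2.0000: CF_t = 104.100000, DF = 0.910495, PV = 94.782501
Price P = sum_t PV_t = 98.694715
Convexity numerator sum_t t*(t + 1/m) * CF_t / (1+y/m)^(m*t + 2):
  t = 1.0000: term = 7.124100
  t = 2.0000: term = 517.793804
Convexity = (1/P) * sum = 524.917904 / 98.694715 = 5.318602


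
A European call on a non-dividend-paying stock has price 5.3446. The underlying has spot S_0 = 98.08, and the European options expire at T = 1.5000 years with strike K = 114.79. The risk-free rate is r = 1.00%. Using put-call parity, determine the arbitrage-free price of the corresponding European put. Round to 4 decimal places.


Answer: Put price = 20.3456

Derivation:
Put-call parity: C - P = S_0 * exp(-qT) - K * exp(-rT).
S_0 * exp(-qT) = 98.0800 * 1.00000000 = 98.08000000
K * exp(-rT) = 114.7900 * 0.98511194 = 113.08099955
P = C - S*exp(-qT) + K*exp(-rT)
P = 5.3446 - 98.08000000 + 113.08099955 = 20.3456


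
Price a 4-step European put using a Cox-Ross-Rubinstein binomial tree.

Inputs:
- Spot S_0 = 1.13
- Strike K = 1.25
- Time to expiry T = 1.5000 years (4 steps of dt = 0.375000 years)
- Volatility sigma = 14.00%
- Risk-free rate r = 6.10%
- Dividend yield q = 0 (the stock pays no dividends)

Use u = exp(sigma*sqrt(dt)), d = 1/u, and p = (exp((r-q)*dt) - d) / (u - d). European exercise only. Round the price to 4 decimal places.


Answer: Price = V(0,0) = 0.0847

Derivation:
dt = T/N = 0.375000
u = exp(sigma*sqrt(dt)) = 1.089514; d = 1/u = 0.917840
p = (exp((r-q)*dt) - d) / (u - d) = 0.613362
Discount per step: exp(-r*dt) = 0.977385
Stock lattice S(k, i) with i counting down-moves:
  k=0: S(0,0) = 1.1300
  k=1: S(1,0) = 1.2312; S(1,1) = 1.0372
  k=2: S(2,0) = 1.3414; S(2,1) = 1.1300; S(2,2) = 0.9519
  k=3: S(3,0) = 1.4614; S(3,1) = 1.2312; S(3,2) = 1.0372; S(3,3) = 0.8737
  k=4: S(4,0) = 1.5922; S(4,1) = 1.3414; S(4,2) = 1.1300; S(4,3) = 0.9519; S(4,4) = 0.8019
Terminal payoffs V(N, i) = max(K - S_T, 0):
  V(4,0) = 0.000000; V(4,1) = 0.000000; V(4,2) = 0.120000; V(4,3) = 0.298054; V(4,4) = 0.448052
Backward induction: V(k, i) = exp(-r*dt) * [p * V(k+1, i) + (1-p) * V(k+1, i+1)].
  V(3,0) = exp(-r*dt) * [p*0.000000 + (1-p)*0.000000] = 0.000000
  V(3,1) = exp(-r*dt) * [p*0.000000 + (1-p)*0.120000] = 0.045347
  V(3,2) = exp(-r*dt) * [p*0.120000 + (1-p)*0.298054] = 0.184572
  V(3,3) = exp(-r*dt) * [p*0.298054 + (1-p)*0.448052] = 0.347996
  V(2,0) = exp(-r*dt) * [p*0.000000 + (1-p)*0.045347] = 0.017136
  V(2,1) = exp(-r*dt) * [p*0.045347 + (1-p)*0.184572] = 0.096934
  V(2,2) = exp(-r*dt) * [p*0.184572 + (1-p)*0.347996] = 0.242155
  V(1,0) = exp(-r*dt) * [p*0.017136 + (1-p)*0.096934] = 0.046904
  V(1,1) = exp(-r*dt) * [p*0.096934 + (1-p)*0.242155] = 0.149620
  V(0,0) = exp(-r*dt) * [p*0.046904 + (1-p)*0.149620] = 0.084659


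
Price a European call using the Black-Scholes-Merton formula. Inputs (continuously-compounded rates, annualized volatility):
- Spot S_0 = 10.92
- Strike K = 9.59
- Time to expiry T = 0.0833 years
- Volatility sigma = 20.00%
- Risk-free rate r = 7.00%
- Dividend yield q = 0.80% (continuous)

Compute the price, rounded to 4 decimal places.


Answer: Price = 1.3804

Derivation:
d1 = (ln(S/K) + (r - q + 0.5*sigma^2) * T) / (sigma * sqrt(T)) = 2.36828556
d2 = d1 - sigma * sqrt(T) = 2.31056208
exp(-rT) = 0.99418597; exp(-qT) = 0.99933382
C = S_0 * exp(-qT) * N(d1) - K * exp(-rT) * N(d2)
N(d1) = 0.99106463; N(d2) = 0.98957147
C = 10.9200 * 0.99933382 * 0.99106463 - 9.5900 * 0.99418597 * 0.98957147 = 1.3804


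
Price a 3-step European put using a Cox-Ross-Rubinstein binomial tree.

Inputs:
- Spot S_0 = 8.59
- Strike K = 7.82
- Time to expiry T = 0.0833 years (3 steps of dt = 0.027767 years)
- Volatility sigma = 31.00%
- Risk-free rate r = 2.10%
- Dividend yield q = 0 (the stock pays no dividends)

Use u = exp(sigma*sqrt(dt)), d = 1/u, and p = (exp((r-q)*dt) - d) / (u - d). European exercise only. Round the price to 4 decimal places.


Answer: Price = V(0,0) = 0.0604

Derivation:
dt = T/N = 0.027767
u = exp(sigma*sqrt(dt)) = 1.053014; d = 1/u = 0.949655
p = (exp((r-q)*dt) - d) / (u - d) = 0.492732
Discount per step: exp(-r*dt) = 0.999417
Stock lattice S(k, i) with i counting down-moves:
  k=0: S(0,0) = 8.5900
  k=1: S(1,0) = 9.0454; S(1,1) = 8.1575
  k=2: S(2,0) = 9.5249; S(2,1) = 8.5900; S(2,2) = 7.7468
  k=3: S(3,0) = 10.0299; S(3,1) = 9.0454; S(3,2) = 8.1575; S(3,3) = 7.3568
Terminal payoffs V(N, i) = max(K - S_T, 0):
  V(3,0) = 0.000000; V(3,1) = 0.000000; V(3,2) = 0.000000; V(3,3) = 0.463166
Backward induction: V(k, i) = exp(-r*dt) * [p * V(k+1, i) + (1-p) * V(k+1, i+1)].
  V(2,0) = exp(-r*dt) * [p*0.000000 + (1-p)*0.000000] = 0.000000
  V(2,1) = exp(-r*dt) * [p*0.000000 + (1-p)*0.000000] = 0.000000
  V(2,2) = exp(-r*dt) * [p*0.000000 + (1-p)*0.463166] = 0.234812
  V(1,0) = exp(-r*dt) * [p*0.000000 + (1-p)*0.000000] = 0.000000
  V(1,1) = exp(-r*dt) * [p*0.000000 + (1-p)*0.234812] = 0.119043
  V(0,0) = exp(-r*dt) * [p*0.000000 + (1-p)*0.119043] = 0.060352


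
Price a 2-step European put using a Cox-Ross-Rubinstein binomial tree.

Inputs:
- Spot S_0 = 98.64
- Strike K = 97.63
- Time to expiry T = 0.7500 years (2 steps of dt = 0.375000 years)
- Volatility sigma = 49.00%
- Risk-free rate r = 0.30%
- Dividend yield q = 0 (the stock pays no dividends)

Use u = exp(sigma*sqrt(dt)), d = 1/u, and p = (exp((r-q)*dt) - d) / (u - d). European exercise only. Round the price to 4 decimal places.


dt = T/N = 0.375000
u = exp(sigma*sqrt(dt)) = 1.349943; d = 1/u = 0.740772
p = (exp((r-q)*dt) - d) / (u - d) = 0.427390
Discount per step: exp(-r*dt) = 0.998876
Stock lattice S(k, i) with i counting down-moves:
  k=0: S(0,0) = 98.6400
  k=1: S(1,0) = 133.1584; S(1,1) = 73.0697
  k=2: S(2,0) = 179.7563; S(2,1) = 98.6400; S(2,2) = 54.1280
Terminal payoffs V(N, i) = max(K - S_T, 0):
  V(2,0) = 0.000000; V(2,1) = 0.000000; V(2,2) = 43.501986
Backward induction: V(k, i) = exp(-r*dt) * [p * V(k+1, i) + (1-p) * V(k+1, i+1)].
  V(1,0) = exp(-r*dt) * [p*0.000000 + (1-p)*0.000000] = 0.000000
  V(1,1) = exp(-r*dt) * [p*0.000000 + (1-p)*43.501986] = 24.881664
  V(0,0) = exp(-r*dt) * [p*0.000000 + (1-p)*24.881664] = 14.231470

Answer: Price = V(0,0) = 14.2315


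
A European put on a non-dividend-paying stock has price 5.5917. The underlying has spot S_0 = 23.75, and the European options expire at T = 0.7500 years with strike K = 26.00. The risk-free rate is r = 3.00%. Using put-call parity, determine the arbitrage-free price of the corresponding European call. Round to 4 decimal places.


Answer: Call price = 3.9202

Derivation:
Put-call parity: C - P = S_0 * exp(-qT) - K * exp(-rT).
S_0 * exp(-qT) = 23.7500 * 1.00000000 = 23.75000000
K * exp(-rT) = 26.0000 * 0.97775124 = 25.42153217
C = P + S*exp(-qT) - K*exp(-rT)
C = 5.5917 + 23.75000000 - 25.42153217 = 3.9202


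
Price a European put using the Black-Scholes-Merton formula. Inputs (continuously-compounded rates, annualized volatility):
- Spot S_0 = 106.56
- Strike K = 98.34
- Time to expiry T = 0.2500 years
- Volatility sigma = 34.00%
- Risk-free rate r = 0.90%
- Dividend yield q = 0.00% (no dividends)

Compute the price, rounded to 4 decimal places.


d1 = (ln(S/K) + (r - q + 0.5*sigma^2) * T) / (sigma * sqrt(T)) = 0.57045497
d2 = d1 - sigma * sqrt(T) = 0.40045497
exp(-rT) = 0.99775253; exp(-qT) = 1.00000000
P = K * exp(-rT) * N(-d2) - S_0 * exp(-qT) * N(-d1)
N(-d1) = 0.28418458; N(-d2) = 0.34441072
P = 98.3400 * 0.99775253 * 0.34441072 - 106.5600 * 1.00000000 * 0.28418458 = 3.5105

Answer: Price = 3.5105


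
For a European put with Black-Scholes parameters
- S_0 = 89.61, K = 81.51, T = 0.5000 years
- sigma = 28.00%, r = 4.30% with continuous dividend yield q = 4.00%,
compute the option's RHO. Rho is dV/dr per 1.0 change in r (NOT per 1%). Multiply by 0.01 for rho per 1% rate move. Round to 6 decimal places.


Answer: Rho = -13.934610

Derivation:
d1 = 0.5850864591; d2 = 0.3870965604
phi(d1) = 0.3361823306; exp(-qT) = 0.9801986733; exp(-rT) = 0.9787294775
N(-d2) = 0.3493423620
Rho = -K*T*exp(-rT)*N(-d2) = -81.5100 * 0.5000 * 0.9787294775 * 0.3493423620 = -13.934610


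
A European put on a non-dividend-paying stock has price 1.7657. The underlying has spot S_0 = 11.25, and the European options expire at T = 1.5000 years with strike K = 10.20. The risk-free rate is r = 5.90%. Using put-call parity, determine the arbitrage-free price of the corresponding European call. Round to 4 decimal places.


Put-call parity: C - P = S_0 * exp(-qT) - K * exp(-rT).
S_0 * exp(-qT) = 11.2500 * 1.00000000 = 11.25000000
K * exp(-rT) = 10.2000 * 0.91530311 = 9.33609173
C = P + S*exp(-qT) - K*exp(-rT)
C = 1.7657 + 11.25000000 - 9.33609173 = 3.6796

Answer: Call price = 3.6796


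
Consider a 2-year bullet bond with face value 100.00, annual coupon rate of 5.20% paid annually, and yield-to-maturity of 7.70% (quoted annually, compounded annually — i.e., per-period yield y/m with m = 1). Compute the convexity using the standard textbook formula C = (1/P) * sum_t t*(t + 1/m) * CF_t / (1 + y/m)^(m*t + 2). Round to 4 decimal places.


Answer: Convexity = 4.9984

Derivation:
Coupon per period c = face * coupon_rate / m = 5.200000
Periods per year m = 1; per-period yield y/m = 0.077000
Number of cashflows N = 2
Cashflows (t years, CF_t, discount factor 1/(1+y/m)^(m*t), PV):
  t = 1.0000: CF_t = 5.200000, DF = 0.928505, PV = 4.828227
  t = 2.0000: CF_t = 105.200000, DF = 0.862122, PV = 90.695206
Price P = sum_t PV_t = 95.523433
Convexity numerator sum_t t*(t + 1/m) * CF_t / (1+y/m)^(m*t + 2):
  t = 1.0000: term = 8.325038
  t = 2.0000: term = 469.141851
Convexity = (1/P) * sum = 477.466889 / 95.523433 = 4.998427


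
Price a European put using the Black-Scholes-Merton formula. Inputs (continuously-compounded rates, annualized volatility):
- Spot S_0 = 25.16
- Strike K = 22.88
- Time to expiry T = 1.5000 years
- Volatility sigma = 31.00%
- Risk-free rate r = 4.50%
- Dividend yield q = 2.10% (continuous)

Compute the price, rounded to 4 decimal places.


Answer: Price = 2.1490

Derivation:
d1 = (ln(S/K) + (r - q + 0.5*sigma^2) * T) / (sigma * sqrt(T)) = 0.53485073
d2 = d1 - sigma * sqrt(T) = 0.15517982
exp(-rT) = 0.93472772; exp(-qT) = 0.96899096
P = K * exp(-rT) * N(-d2) - S_0 * exp(-qT) * N(-d1)
N(-d1) = 0.29637654; N(-d2) = 0.43833978
P = 22.8800 * 0.93472772 * 0.43833978 - 25.1600 * 0.96899096 * 0.29637654 = 2.1490


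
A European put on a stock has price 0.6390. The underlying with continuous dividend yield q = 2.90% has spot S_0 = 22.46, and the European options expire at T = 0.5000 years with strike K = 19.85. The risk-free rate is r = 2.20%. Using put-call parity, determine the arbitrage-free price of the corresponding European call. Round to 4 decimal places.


Put-call parity: C - P = S_0 * exp(-qT) - K * exp(-rT).
S_0 * exp(-qT) = 22.4600 * 0.98560462 = 22.13667974
K * exp(-rT) = 19.8500 * 0.98906028 = 19.63284653
C = P + S*exp(-qT) - K*exp(-rT)
C = 0.6390 + 22.13667974 - 19.63284653 = 3.1428

Answer: Call price = 3.1428


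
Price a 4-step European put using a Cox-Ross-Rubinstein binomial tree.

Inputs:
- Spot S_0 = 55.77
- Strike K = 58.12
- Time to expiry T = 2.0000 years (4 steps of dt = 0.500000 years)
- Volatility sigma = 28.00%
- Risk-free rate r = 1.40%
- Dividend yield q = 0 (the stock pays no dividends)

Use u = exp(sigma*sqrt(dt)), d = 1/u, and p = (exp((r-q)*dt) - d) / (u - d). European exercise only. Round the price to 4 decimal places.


Answer: Price = V(0,0) = 9.0404

Derivation:
dt = T/N = 0.500000
u = exp(sigma*sqrt(dt)) = 1.218950; d = 1/u = 0.820378
p = (exp((r-q)*dt) - d) / (u - d) = 0.468288
Discount per step: exp(-r*dt) = 0.993024
Stock lattice S(k, i) with i counting down-moves:
  k=0: S(0,0) = 55.7700
  k=1: S(1,0) = 67.9808; S(1,1) = 45.7525
  k=2: S(2,0) = 82.8653; S(2,1) = 55.7700; S(2,2) = 37.5343
  k=3: S(3,0) = 101.0086; S(3,1) = 67.9808; S(3,2) = 45.7525; S(3,3) = 30.7924
  k=4: S(4,0) = 123.1245; S(4,1) = 82.8653; S(4,2) = 55.7700; S(4,3) = 37.5343; S(4,4) = 25.2614
Terminal payoffs V(N, i) = max(K - S_T, 0):
  V(4,0) = 0.000000; V(4,1) = 0.000000; V(4,2) = 2.350000; V(4,3) = 20.585658; V(4,4) = 32.858626
Backward induction: V(k, i) = exp(-r*dt) * [p * V(k+1, i) + (1-p) * V(k+1, i+1)].
  V(3,0) = exp(-r*dt) * [p*0.000000 + (1-p)*0.000000] = 0.000000
  V(3,1) = exp(-r*dt) * [p*0.000000 + (1-p)*2.350000] = 1.240807
  V(3,2) = exp(-r*dt) * [p*2.350000 + (1-p)*20.585658] = 11.962092
  V(3,3) = exp(-r*dt) * [p*20.585658 + (1-p)*32.858626] = 26.922227
  V(2,0) = exp(-r*dt) * [p*0.000000 + (1-p)*1.240807] = 0.655150
  V(2,1) = exp(-r*dt) * [p*1.240807 + (1-p)*11.962092] = 6.893024
  V(2,2) = exp(-r*dt) * [p*11.962092 + (1-p)*26.922227] = 19.777648
  V(1,0) = exp(-r*dt) * [p*0.655150 + (1-p)*6.893024] = 3.944197
  V(1,1) = exp(-r*dt) * [p*6.893024 + (1-p)*19.777648] = 13.648062
  V(0,0) = exp(-r*dt) * [p*3.944197 + (1-p)*13.648062] = 9.040355


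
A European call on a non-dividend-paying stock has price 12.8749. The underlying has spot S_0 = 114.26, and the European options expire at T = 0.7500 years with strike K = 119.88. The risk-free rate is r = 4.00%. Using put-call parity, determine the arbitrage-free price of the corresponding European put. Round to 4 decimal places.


Answer: Put price = 14.9519

Derivation:
Put-call parity: C - P = S_0 * exp(-qT) - K * exp(-rT).
S_0 * exp(-qT) = 114.2600 * 1.00000000 = 114.26000000
K * exp(-rT) = 119.8800 * 0.97044553 = 116.33701056
P = C - S*exp(-qT) + K*exp(-rT)
P = 12.8749 - 114.26000000 + 116.33701056 = 14.9519


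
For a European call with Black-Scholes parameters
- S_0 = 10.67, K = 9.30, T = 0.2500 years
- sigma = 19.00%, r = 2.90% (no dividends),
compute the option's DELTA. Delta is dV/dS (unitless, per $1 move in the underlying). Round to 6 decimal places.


d1 = 1.5703596332; d2 = 1.4753596332
phi(d1) = 0.1162568604; exp(-qT) = 1.0000000000; exp(-rT) = 0.9927762179
N(d1) = 0.9418342660
Delta = exp(-qT) * N(d1) = 1.0000000000 * 0.9418342660 = 0.941834

Answer: Delta = 0.941834


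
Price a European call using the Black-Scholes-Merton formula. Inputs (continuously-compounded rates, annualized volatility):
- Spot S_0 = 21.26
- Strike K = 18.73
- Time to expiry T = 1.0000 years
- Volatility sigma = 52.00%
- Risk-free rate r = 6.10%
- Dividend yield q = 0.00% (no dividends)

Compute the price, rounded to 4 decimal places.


d1 = (ln(S/K) + (r - q + 0.5*sigma^2) * T) / (sigma * sqrt(T)) = 0.62096319
d2 = d1 - sigma * sqrt(T) = 0.10096319
exp(-rT) = 0.94082324; exp(-qT) = 1.00000000
C = S_0 * exp(-qT) * N(d1) - K * exp(-rT) * N(d2)
N(d1) = 0.73268808; N(d2) = 0.54021016
C = 21.2600 * 1.00000000 * 0.73268808 - 18.7300 * 0.94082324 * 0.54021016 = 6.0576

Answer: Price = 6.0576


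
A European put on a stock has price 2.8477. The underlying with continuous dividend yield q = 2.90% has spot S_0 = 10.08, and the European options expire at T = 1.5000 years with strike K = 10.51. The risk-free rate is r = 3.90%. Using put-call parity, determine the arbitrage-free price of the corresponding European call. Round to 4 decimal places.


Answer: Call price = 2.5858

Derivation:
Put-call parity: C - P = S_0 * exp(-qT) - K * exp(-rT).
S_0 * exp(-qT) = 10.0800 * 0.95743255 = 9.65092015
K * exp(-rT) = 10.5100 * 0.94317824 = 9.91280331
C = P + S*exp(-qT) - K*exp(-rT)
C = 2.8477 + 9.65092015 - 9.91280331 = 2.5858


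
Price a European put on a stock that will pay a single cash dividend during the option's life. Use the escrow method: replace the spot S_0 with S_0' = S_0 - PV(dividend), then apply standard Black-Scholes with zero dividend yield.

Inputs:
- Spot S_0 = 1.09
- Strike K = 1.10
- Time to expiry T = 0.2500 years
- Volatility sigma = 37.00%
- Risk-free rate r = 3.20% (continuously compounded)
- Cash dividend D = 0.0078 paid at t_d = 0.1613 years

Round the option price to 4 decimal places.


Answer: Price = 0.0847

Derivation:
PV(D) = D * exp(-r * t_d) = 0.0078 * 0.99485170 = 0.00775984
S_0' = S_0 - PV(D) = 1.0900 - 0.00775984 = 1.08224016
d1 = (ln(S_0'/K) + (r + sigma^2/2)*T) / (sigma*sqrt(T)) = 0.04775909
d2 = d1 - sigma*sqrt(T) = -0.13724091
exp(-rT) = 0.99203191
N(-d1) = 0.48095412; N(-d2) = 0.55457981
P = K * exp(-rT) * N(-d2) - S_0' * N(-d1) = 1.1000 * 0.99203191 * 0.55457981 - 1.08224016 * 0.48095412 = 0.0847


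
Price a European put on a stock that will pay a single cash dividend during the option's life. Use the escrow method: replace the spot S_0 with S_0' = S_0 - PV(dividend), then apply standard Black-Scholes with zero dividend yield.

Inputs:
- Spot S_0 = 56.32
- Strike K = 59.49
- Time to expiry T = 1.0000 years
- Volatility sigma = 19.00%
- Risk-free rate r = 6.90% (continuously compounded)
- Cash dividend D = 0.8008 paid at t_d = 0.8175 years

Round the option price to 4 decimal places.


PV(D) = D * exp(-r * t_d) = 0.8008 * 0.94515391 = 0.75687925
S_0' = S_0 - PV(D) = 56.3200 - 0.75687925 = 55.56312075
d1 = (ln(S_0'/K) + (r + sigma^2/2)*T) / (sigma*sqrt(T)) = 0.09874450
d2 = d1 - sigma*sqrt(T) = -0.09125550
exp(-rT) = 0.93332668
N(-d1) = 0.46067057; N(-d2) = 0.53635521
P = K * exp(-rT) * N(-d2) - S_0' * N(-d1) = 59.4900 * 0.93332668 * 0.53635521 - 55.56312075 * 0.46067057 = 4.1841

Answer: Price = 4.1841


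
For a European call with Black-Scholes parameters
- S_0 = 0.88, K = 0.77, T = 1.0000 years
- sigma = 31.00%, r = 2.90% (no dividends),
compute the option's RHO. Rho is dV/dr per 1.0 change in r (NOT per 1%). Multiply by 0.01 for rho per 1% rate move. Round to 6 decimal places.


d1 = 0.6792948149; d2 = 0.3692948149
phi(d1) = 0.3167446798; exp(-qT) = 1.0000000000; exp(-rT) = 0.9714164645
N(d2) = 0.6440460050
Rho = K*T*exp(-rT)*N(d2) = 0.7700 * 1.0000 * 0.9714164645 * 0.6440460050 = 0.481740

Answer: Rho = 0.481740


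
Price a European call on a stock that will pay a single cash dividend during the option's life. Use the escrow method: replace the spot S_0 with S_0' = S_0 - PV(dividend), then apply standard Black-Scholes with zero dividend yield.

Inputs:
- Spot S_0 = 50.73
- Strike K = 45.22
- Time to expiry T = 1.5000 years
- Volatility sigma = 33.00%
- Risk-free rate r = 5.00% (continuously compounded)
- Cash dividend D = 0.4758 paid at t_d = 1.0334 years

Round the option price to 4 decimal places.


PV(D) = D * exp(-r * t_d) = 0.4758 * 0.94964220 = 0.45183976
S_0' = S_0 - PV(D) = 50.7300 - 0.45183976 = 50.27816024
d1 = (ln(S_0'/K) + (r + sigma^2/2)*T) / (sigma*sqrt(T)) = 0.64999641
d2 = d1 - sigma*sqrt(T) = 0.24583061
exp(-rT) = 0.92774349
N(d1) = 0.74215273; N(d2) = 0.59709332
C = S_0' * N(d1) - K * exp(-rT) * N(d2) = 50.27816024 * 0.74215273 - 45.2200 * 0.92774349 * 0.59709332 = 12.2645

Answer: Price = 12.2645


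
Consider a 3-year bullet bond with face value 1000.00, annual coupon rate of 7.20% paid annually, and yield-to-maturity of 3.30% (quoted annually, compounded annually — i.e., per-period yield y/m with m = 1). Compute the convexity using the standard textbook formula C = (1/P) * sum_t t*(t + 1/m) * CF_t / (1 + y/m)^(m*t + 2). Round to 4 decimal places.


Coupon per period c = face * coupon_rate / m = 72.000000
Periods per year m = 1; per-period yield y/m = 0.033000
Number of cashflows N = 3
Cashflows (t years, CF_t, discount factor 1/(1+y/m)^(m*t), PV):
  t = 1.0000: CF_t = 72.000000, DF = 0.968054, PV = 69.699903
  t = 2.0000: CF_t = 72.000000, DF = 0.937129, PV = 67.473285
  t = 3.0000: CF_t = 1072.000000, DF = 0.907192, PV = 972.509429
Price P = sum_t PV_t = 1109.682617
Convexity numerator sum_t t*(t + 1/m) * CF_t / (1+y/m)^(m*t + 2):
  t = 1.0000: term = 130.635595
  t = 2.0000: term = 379.387013
  t = 3.0000: term = 10936.400947
Convexity = (1/P) * sum = 11446.423555 / 1109.682617 = 10.315043

Answer: Convexity = 10.3150


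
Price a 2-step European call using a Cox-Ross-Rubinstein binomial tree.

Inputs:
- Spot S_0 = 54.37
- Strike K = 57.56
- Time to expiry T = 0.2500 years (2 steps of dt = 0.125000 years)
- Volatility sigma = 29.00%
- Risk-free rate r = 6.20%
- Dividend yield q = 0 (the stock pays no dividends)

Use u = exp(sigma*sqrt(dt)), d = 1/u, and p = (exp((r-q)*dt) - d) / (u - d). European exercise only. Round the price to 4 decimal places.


Answer: Price = V(0,0) = 2.3731

Derivation:
dt = T/N = 0.125000
u = exp(sigma*sqrt(dt)) = 1.107971; d = 1/u = 0.902551
p = (exp((r-q)*dt) - d) / (u - d) = 0.512264
Discount per step: exp(-r*dt) = 0.992280
Stock lattice S(k, i) with i counting down-moves:
  k=0: S(0,0) = 54.3700
  k=1: S(1,0) = 60.2404; S(1,1) = 49.0717
  k=2: S(2,0) = 66.7446; S(2,1) = 54.3700; S(2,2) = 44.2897
Terminal payoffs V(N, i) = max(S_T - K, 0):
  V(2,0) = 9.184607; V(2,1) = 0.000000; V(2,2) = 0.000000
Backward induction: V(k, i) = exp(-r*dt) * [p * V(k+1, i) + (1-p) * V(k+1, i+1)].
  V(1,0) = exp(-r*dt) * [p*9.184607 + (1-p)*0.000000] = 4.668620
  V(1,1) = exp(-r*dt) * [p*0.000000 + (1-p)*0.000000] = 0.000000
  V(0,0) = exp(-r*dt) * [p*4.668620 + (1-p)*0.000000] = 2.373102


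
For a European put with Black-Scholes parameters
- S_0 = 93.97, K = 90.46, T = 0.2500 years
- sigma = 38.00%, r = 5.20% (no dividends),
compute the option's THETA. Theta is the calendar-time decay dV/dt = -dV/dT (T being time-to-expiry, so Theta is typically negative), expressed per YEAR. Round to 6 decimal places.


Answer: Theta = -11.332285

Derivation:
d1 = 0.3637779913; d2 = 0.1737779913
phi(d1) = 0.3733997391; exp(-qT) = 1.0000000000; exp(-rT) = 0.9870841350
Theta = -S*exp(-qT)*phi(d1)*sigma/(2*sqrt(T)) + r*K*exp(-rT)*N(-d2) - q*S*exp(-qT)*N(-d1)
N(-d1) = 0.3580118993; N(-d2) = 0.4310199708; sqrt(T) = 0.5000000000
Term 1 = -93.9700 * 1.0000000000 * 0.3733997391 * 0.3800 / (2 * 0.5000000000) = -13.3335819236
Term 2 = 0.0520 * 90.4600 * 0.9870841350 * 0.4310199708 = 2.0012967584
Term 3 = 0 (no dividend yield, q = 0)
Theta = -13.3335819236 + (2.0012967584) + (0.0000000000) = -11.332285


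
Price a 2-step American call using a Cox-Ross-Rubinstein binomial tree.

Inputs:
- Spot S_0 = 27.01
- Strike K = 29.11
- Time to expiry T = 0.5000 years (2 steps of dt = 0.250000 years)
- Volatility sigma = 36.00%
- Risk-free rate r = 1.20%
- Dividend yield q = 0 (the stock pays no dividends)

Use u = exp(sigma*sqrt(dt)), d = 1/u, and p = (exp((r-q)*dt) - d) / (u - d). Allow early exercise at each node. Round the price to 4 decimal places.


Answer: Price = V(0,0) = 2.0503

Derivation:
dt = T/N = 0.250000
u = exp(sigma*sqrt(dt)) = 1.197217; d = 1/u = 0.835270
p = (exp((r-q)*dt) - d) / (u - d) = 0.463422
Discount per step: exp(-r*dt) = 0.997004
Stock lattice S(k, i) with i counting down-moves:
  k=0: S(0,0) = 27.0100
  k=1: S(1,0) = 32.3368; S(1,1) = 22.5606
  k=2: S(2,0) = 38.7142; S(2,1) = 27.0100; S(2,2) = 18.8442
Terminal payoffs V(N, i) = max(S_T - K, 0):
  V(2,0) = 9.604227; V(2,1) = 0.000000; V(2,2) = 0.000000
Backward induction: V(k, i) = exp(-r*dt) * [p * V(k+1, i) + (1-p) * V(k+1, i+1)]; then take max(V_cont, immediate exercise) for American.
  V(1,0) = exp(-r*dt) * [p*9.604227 + (1-p)*0.000000] = 4.437478; exercise = 3.226841; V(1,0) = max -> 4.437478
  V(1,1) = exp(-r*dt) * [p*0.000000 + (1-p)*0.000000] = 0.000000; exercise = 0.000000; V(1,1) = max -> 0.000000
  V(0,0) = exp(-r*dt) * [p*4.437478 + (1-p)*0.000000] = 2.050265; exercise = 0.000000; V(0,0) = max -> 2.050265


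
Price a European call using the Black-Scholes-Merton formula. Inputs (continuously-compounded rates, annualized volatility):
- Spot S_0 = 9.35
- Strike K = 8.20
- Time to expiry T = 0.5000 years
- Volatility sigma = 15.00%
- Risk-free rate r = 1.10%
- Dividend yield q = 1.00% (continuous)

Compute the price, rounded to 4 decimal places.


d1 = (ln(S/K) + (r - q + 0.5*sigma^2) * T) / (sigma * sqrt(T)) = 1.29511028
d2 = d1 - sigma * sqrt(T) = 1.18904426
exp(-rT) = 0.99451510; exp(-qT) = 0.99501248
C = S_0 * exp(-qT) * N(d1) - K * exp(-rT) * N(d2)
N(d1) = 0.90235891; N(d2) = 0.88278887
C = 9.3500 * 0.99501248 * 0.90235891 - 8.2000 * 0.99451510 * 0.88278887 = 1.1958

Answer: Price = 1.1958


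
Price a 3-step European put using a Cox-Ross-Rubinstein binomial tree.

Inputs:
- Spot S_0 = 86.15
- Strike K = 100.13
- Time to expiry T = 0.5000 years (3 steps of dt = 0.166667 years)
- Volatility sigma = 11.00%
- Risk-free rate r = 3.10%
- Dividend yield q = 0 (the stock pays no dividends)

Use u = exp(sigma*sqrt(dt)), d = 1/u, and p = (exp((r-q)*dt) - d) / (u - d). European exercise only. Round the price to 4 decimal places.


dt = T/N = 0.166667
u = exp(sigma*sqrt(dt)) = 1.045931; d = 1/u = 0.956086
p = (exp((r-q)*dt) - d) / (u - d) = 0.546430
Discount per step: exp(-r*dt) = 0.994847
Stock lattice S(k, i) with i counting down-moves:
  k=0: S(0,0) = 86.1500
  k=1: S(1,0) = 90.1069; S(1,1) = 82.3668
  k=2: S(2,0) = 94.2456; S(2,1) = 86.1500; S(2,2) = 78.7498
  k=3: S(3,0) = 98.5744; S(3,1) = 90.1069; S(3,2) = 82.3668; S(3,3) = 75.2916
Terminal payoffs V(N, i) = max(K - S_T, 0):
  V(3,0) = 1.555570; V(3,1) = 10.023052; V(3,2) = 17.763183; V(3,3) = 24.838441
Backward induction: V(k, i) = exp(-r*dt) * [p * V(k+1, i) + (1-p) * V(k+1, i+1)].
  V(2,0) = exp(-r*dt) * [p*1.555570 + (1-p)*10.023052] = 5.368354
  V(2,1) = exp(-r*dt) * [p*10.023052 + (1-p)*17.763183] = 13.463996
  V(2,2) = exp(-r*dt) * [p*17.763183 + (1-p)*24.838441] = 20.864227
  V(1,0) = exp(-r*dt) * [p*5.368354 + (1-p)*13.463996] = 8.993703
  V(1,1) = exp(-r*dt) * [p*13.463996 + (1-p)*20.864227] = 16.733834
  V(0,0) = exp(-r*dt) * [p*8.993703 + (1-p)*16.733834] = 12.439951

Answer: Price = V(0,0) = 12.4400


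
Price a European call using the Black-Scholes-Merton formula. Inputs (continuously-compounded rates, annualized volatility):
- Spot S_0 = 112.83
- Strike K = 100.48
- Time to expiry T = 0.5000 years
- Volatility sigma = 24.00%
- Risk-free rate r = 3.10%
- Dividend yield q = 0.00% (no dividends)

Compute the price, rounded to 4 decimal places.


Answer: Price = 16.1449

Derivation:
d1 = (ln(S/K) + (r - q + 0.5*sigma^2) * T) / (sigma * sqrt(T)) = 0.85927356
d2 = d1 - sigma * sqrt(T) = 0.68956793
exp(-rT) = 0.98461951; exp(-qT) = 1.00000000
C = S_0 * exp(-qT) * N(d1) - K * exp(-rT) * N(d2)
N(d1) = 0.80490520; N(d2) = 0.75476703
C = 112.8300 * 1.00000000 * 0.80490520 - 100.4800 * 0.98461951 * 0.75476703 = 16.1449


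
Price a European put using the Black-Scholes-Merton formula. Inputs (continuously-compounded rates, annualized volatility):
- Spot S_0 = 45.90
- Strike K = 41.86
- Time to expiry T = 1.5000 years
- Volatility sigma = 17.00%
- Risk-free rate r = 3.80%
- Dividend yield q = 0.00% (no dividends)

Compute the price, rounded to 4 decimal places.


Answer: Price = 1.2290

Derivation:
d1 = (ln(S/K) + (r - q + 0.5*sigma^2) * T) / (sigma * sqrt(T)) = 0.82038407
d2 = d1 - sigma * sqrt(T) = 0.61217744
exp(-rT) = 0.94459407; exp(-qT) = 1.00000000
P = K * exp(-rT) * N(-d2) - S_0 * exp(-qT) * N(-d1)
N(-d1) = 0.20599860; N(-d2) = 0.27021018
P = 41.8600 * 0.94459407 * 0.27021018 - 45.9000 * 1.00000000 * 0.20599860 = 1.2290


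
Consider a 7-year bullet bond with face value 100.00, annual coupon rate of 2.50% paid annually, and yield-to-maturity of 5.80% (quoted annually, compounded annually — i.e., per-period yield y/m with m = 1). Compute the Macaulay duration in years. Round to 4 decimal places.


Answer: Macaulay duration = 6.4435 years

Derivation:
Coupon per period c = face * coupon_rate / m = 2.500000
Periods per year m = 1; per-period yield y/m = 0.058000
Number of cashflows N = 7
Cashflows (t years, CF_t, discount factor 1/(1+y/m)^(m*t), PV):
  t = 1.0000: CF_t = 2.500000, DF = 0.945180, PV = 2.362949
  t = 2.0000: CF_t = 2.500000, DF = 0.893364, PV = 2.233411
  t = 3.0000: CF_t = 2.500000, DF = 0.844390, PV = 2.110975
  t = 4.0000: CF_t = 2.500000, DF = 0.798100, PV = 1.995250
  t = 5.0000: CF_t = 2.500000, DF = 0.754348, PV = 1.885870
  t = 6.0000: CF_t = 2.500000, DF = 0.712994, PV = 1.782485
  t = 7.0000: CF_t = 102.500000, DF = 0.673908, PV = 69.075525
Price P = sum_t PV_t = 81.446464
Macaulay numerator sum_t t * PV_t:
  t * PV_t at t = 1.0000: 2.362949
  t * PV_t at t = 2.0000: 4.466822
  t * PV_t at t = 3.0000: 6.332924
  t * PV_t at t = 4.0000: 7.981000
  t * PV_t at t = 5.0000: 9.429348
  t * PV_t at t = 6.0000: 10.694913
  t * PV_t at t = 7.0000: 483.528672
Macaulay duration D = (sum_t t * PV_t) / P = 524.796628 / 81.446464 = 6.443455


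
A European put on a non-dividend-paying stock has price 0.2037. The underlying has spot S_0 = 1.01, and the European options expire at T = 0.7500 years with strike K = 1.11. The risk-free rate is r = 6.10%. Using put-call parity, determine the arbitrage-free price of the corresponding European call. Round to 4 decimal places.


Answer: Call price = 0.1533

Derivation:
Put-call parity: C - P = S_0 * exp(-qT) - K * exp(-rT).
S_0 * exp(-qT) = 1.0100 * 1.00000000 = 1.01000000
K * exp(-rT) = 1.1100 * 0.95528075 = 1.06036164
C = P + S*exp(-qT) - K*exp(-rT)
C = 0.2037 + 1.01000000 - 1.06036164 = 0.1533


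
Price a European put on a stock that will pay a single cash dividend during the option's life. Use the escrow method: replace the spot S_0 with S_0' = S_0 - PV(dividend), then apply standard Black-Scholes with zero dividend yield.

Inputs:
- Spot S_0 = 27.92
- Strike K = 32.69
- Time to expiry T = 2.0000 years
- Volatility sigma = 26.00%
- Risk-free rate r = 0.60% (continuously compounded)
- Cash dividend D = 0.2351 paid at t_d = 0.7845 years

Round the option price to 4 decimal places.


PV(D) = D * exp(-r * t_d) = 0.2351 * 0.99530406 = 0.23399598
S_0' = S_0 - PV(D) = 27.9200 - 0.23399598 = 27.68600402
d1 = (ln(S_0'/K) + (r + sigma^2/2)*T) / (sigma*sqrt(T)) = -0.23536377
d2 = d1 - sigma*sqrt(T) = -0.60305930
exp(-rT) = 0.98807171
N(-d1) = 0.59303680; N(-d2) = 0.72676538
P = K * exp(-rT) * N(-d2) - S_0' * N(-d1) = 32.6900 * 0.98807171 * 0.72676538 - 27.68600402 * 0.59303680 = 7.0557

Answer: Price = 7.0557


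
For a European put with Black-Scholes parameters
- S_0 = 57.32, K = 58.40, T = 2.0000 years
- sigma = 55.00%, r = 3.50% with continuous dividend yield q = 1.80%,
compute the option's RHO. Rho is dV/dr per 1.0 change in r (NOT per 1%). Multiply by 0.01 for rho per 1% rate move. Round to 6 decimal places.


Answer: Rho = -70.134875

Derivation:
d1 = 0.4086224979; d2 = -0.3691949614
phi(d1) = 0.3669885222; exp(-qT) = 0.9646402935; exp(-rT) = 0.9323938199
N(-d2) = 0.6440087944
Rho = -K*T*exp(-rT)*N(-d2) = -58.4000 * 2.0000 * 0.9323938199 * 0.6440087944 = -70.134875


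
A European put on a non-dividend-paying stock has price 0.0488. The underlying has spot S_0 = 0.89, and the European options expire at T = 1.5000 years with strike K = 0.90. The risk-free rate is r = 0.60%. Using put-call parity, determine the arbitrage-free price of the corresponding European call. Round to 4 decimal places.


Answer: Call price = 0.0469

Derivation:
Put-call parity: C - P = S_0 * exp(-qT) - K * exp(-rT).
S_0 * exp(-qT) = 0.8900 * 1.00000000 = 0.89000000
K * exp(-rT) = 0.9000 * 0.99104038 = 0.89193634
C = P + S*exp(-qT) - K*exp(-rT)
C = 0.0488 + 0.89000000 - 0.89193634 = 0.0469


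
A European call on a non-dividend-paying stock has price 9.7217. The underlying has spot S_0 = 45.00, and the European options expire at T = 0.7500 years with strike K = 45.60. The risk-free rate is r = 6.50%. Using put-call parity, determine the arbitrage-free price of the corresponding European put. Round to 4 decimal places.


Put-call parity: C - P = S_0 * exp(-qT) - K * exp(-rT).
S_0 * exp(-qT) = 45.0000 * 1.00000000 = 45.00000000
K * exp(-rT) = 45.6000 * 0.95241920 = 43.43031574
P = C - S*exp(-qT) + K*exp(-rT)
P = 9.7217 - 45.00000000 + 43.43031574 = 8.1520

Answer: Put price = 8.1520


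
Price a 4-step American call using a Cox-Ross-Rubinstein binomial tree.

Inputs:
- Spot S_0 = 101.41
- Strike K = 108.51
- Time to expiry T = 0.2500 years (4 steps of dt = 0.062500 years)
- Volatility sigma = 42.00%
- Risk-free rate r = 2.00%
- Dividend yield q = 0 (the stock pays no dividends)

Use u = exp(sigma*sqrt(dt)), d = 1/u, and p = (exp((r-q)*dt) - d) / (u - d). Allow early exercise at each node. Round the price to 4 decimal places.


Answer: Price = V(0,0) = 6.2094

Derivation:
dt = T/N = 0.062500
u = exp(sigma*sqrt(dt)) = 1.110711; d = 1/u = 0.900325
p = (exp((r-q)*dt) - d) / (u - d) = 0.479719
Discount per step: exp(-r*dt) = 0.998751
Stock lattice S(k, i) with i counting down-moves:
  k=0: S(0,0) = 101.4100
  k=1: S(1,0) = 112.6372; S(1,1) = 91.3019
  k=2: S(2,0) = 125.1073; S(2,1) = 101.4100; S(2,2) = 82.2013
  k=3: S(3,0) = 138.9580; S(3,1) = 112.6372; S(3,2) = 91.3019; S(3,3) = 74.0079
  k=4: S(4,0) = 154.3421; S(4,1) = 125.1073; S(4,2) = 101.4100; S(4,3) = 82.2013; S(4,4) = 66.6311
Terminal payoffs V(N, i) = max(S_T - K, 0):
  V(4,0) = 45.832121; V(4,1) = 16.597292; V(4,2) = 0.000000; V(4,3) = 0.000000; V(4,4) = 0.000000
Backward induction: V(k, i) = exp(-r*dt) * [p * V(k+1, i) + (1-p) * V(k+1, i+1)]; then take max(V_cont, immediate exercise) for American.
  V(3,0) = exp(-r*dt) * [p*45.832121 + (1-p)*16.597292] = 30.583549; exercise = 30.447997; V(3,0) = max -> 30.583549
  V(3,1) = exp(-r*dt) * [p*16.597292 + (1-p)*0.000000] = 7.952094; exercise = 4.127163; V(3,1) = max -> 7.952094
  V(3,2) = exp(-r*dt) * [p*0.000000 + (1-p)*0.000000] = 0.000000; exercise = 0.000000; V(3,2) = max -> 0.000000
  V(3,3) = exp(-r*dt) * [p*0.000000 + (1-p)*0.000000] = 0.000000; exercise = 0.000000; V(3,3) = max -> 0.000000
  V(2,0) = exp(-r*dt) * [p*30.583549 + (1-p)*7.952094] = 18.785343; exercise = 16.597292; V(2,0) = max -> 18.785343
  V(2,1) = exp(-r*dt) * [p*7.952094 + (1-p)*0.000000] = 3.810007; exercise = 0.000000; V(2,1) = max -> 3.810007
  V(2,2) = exp(-r*dt) * [p*0.000000 + (1-p)*0.000000] = 0.000000; exercise = 0.000000; V(2,2) = max -> 0.000000
  V(1,0) = exp(-r*dt) * [p*18.785343 + (1-p)*3.810007] = 10.980230; exercise = 4.127163; V(1,0) = max -> 10.980230
  V(1,1) = exp(-r*dt) * [p*3.810007 + (1-p)*0.000000] = 1.825451; exercise = 0.000000; V(1,1) = max -> 1.825451
  V(0,0) = exp(-r*dt) * [p*10.980230 + (1-p)*1.825451] = 6.209408; exercise = 0.000000; V(0,0) = max -> 6.209408


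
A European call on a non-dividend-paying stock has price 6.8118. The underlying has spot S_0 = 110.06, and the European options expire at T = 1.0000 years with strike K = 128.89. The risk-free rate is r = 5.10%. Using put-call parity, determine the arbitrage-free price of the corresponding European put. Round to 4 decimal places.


Answer: Put price = 19.2332

Derivation:
Put-call parity: C - P = S_0 * exp(-qT) - K * exp(-rT).
S_0 * exp(-qT) = 110.0600 * 1.00000000 = 110.06000000
K * exp(-rT) = 128.8900 * 0.95027867 = 122.48141784
P = C - S*exp(-qT) + K*exp(-rT)
P = 6.8118 - 110.06000000 + 122.48141784 = 19.2332
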